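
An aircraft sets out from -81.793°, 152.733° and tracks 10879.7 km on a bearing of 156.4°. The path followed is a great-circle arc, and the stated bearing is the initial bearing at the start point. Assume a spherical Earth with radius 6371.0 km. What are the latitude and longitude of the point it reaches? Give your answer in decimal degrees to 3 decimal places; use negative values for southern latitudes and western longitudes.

latitude 0.314°, longitude -50.633°

Central angle δ = d/R = 1.707691 rad.
With φ₁ = -81.793° = -1.427557 rad and θ = 156.4° = 2.729695 rad:
sin φ₂ = sin φ₁ cos δ + cos φ₁ sin δ cos θ = (-0.989759)(-0.136468) + (0.142750)(0.990645)(-0.916363) = 0.005483
φ₂ = asin(0.005483) = 0.005483 rad = 0.314°.
Δλ = atan2( sin θ sin δ cos φ₁ , cos δ − sin φ₁ sin φ₂ ) = atan2(0.056615, -0.131041) = 2.733772 rad = 156.634°.
λ₂ = 152.733° + 156.634° = 309.367°, normalized to (−180°, 180°] → -50.633°.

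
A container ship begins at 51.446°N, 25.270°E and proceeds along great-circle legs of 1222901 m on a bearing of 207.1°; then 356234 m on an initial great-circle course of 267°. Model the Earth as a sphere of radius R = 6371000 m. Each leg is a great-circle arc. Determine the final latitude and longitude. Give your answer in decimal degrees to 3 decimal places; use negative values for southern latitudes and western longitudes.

latitude 41.192°, longitude 14.360°

Apply the spherical direct solution leg by leg, carrying full precision between legs.
Leg 1: from (51.446°, 25.270°), δ = 1222901/6371000 = 0.191948 rad, θ = 207.1° → φ = 41.438°, λ = 18.613°.
Leg 2: from (41.438°, 18.613°), δ = 356234/6371000 = 0.055915 rad, θ = 267° → φ = 41.192°, λ = 14.360°.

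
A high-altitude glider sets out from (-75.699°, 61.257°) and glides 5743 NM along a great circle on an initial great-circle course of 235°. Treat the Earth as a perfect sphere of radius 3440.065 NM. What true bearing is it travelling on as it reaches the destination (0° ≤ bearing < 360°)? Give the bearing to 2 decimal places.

δ = 5743/3440.065 = 1.669445 rad (95.6522°).
Converting: φ₁ = -1.321197 rad, θ = 4.101524 rad.
sin φ₂ = sin φ₁ cos δ + cos φ₁ sin δ cos θ = (-0.969011)(-0.098489) + (0.247016)(0.995138)(-0.573576) = -0.045557
φ₂ = asin(-0.045557) = -0.045573 rad = -2.611°.
Then Δλ = atan2(-0.201360, -0.142634) = -2.187107 rad, from sin θ sin δ cos φ₁ over cos δ − sin φ₁ sin φ₂.
λ₂ = 61.257° + -125.312° = -64.055°.
The forward bearing on arrival equals the back-azimuth from the destination plus 180°.
Back-azimuth from P₂ (-2.61°, -64.05°) to P₁ (-75.70°, 61.26°), with Δλ' = λ₁ − λ₂ = 125.31°: atan2( sin Δλ' cos φ₁ , cos φ₂ sin φ₁ − sin φ₂ cos φ₁ cos Δλ' ) = 168.31°.
Final bearing = (168.31° + 180°) mod 360° = 348.31°.

final bearing 348.31°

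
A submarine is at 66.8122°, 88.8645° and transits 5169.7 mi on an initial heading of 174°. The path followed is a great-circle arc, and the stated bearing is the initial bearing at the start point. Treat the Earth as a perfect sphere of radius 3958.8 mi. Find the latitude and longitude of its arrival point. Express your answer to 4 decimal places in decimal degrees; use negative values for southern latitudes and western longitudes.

The arc subtends δ = 5169.7/3958.8 = 1.305876 rad at the centre.
With φ₁ = 66.8122° = 1.166093 rad and θ = 174° = 3.036873 rad:
Applying the spherical law of cosines for sides, sin φ₂ = sin φ₁ cos δ + cos φ₁ sin δ cos θ = -0.137246, so φ₂ = -7.8885°.
For the longitude increment, Δλ = atan2( sin θ sin δ cos φ₁, cos δ − sin φ₁ sin φ₂ ) = atan2(0.039722, 0.387992) = 5.8455°.
Hence λ₂ = 88.8645° + 5.8455° = 94.7100°.

latitude -7.8885°, longitude 94.7100°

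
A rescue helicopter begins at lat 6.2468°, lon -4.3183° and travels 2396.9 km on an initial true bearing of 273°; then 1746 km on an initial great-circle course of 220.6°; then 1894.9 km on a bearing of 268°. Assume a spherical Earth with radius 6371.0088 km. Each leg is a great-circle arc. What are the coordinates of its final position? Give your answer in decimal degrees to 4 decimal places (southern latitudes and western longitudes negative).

latitude -5.4217°, longitude -53.3021°

Apply the spherical direct solution leg by leg, carrying full precision between legs.
Leg 1: from (6.2468°, -4.3183°), δ = 2396.9/6371.0088 = 0.376220 rad, θ = 273° → φ = 6.9103°, λ = -26.0085°.
Leg 2: from (6.9103°, -26.0085°), δ = 1746/6371.0088 = 0.274054 rad, θ = 220.6° → φ = -5.0582°, λ = -36.1927°.
Leg 3: from (-5.0582°, -36.1927°), δ = 1894.9/6371.0088 = 0.297425 rad, θ = 268° → φ = -5.4217°, λ = -53.3021°.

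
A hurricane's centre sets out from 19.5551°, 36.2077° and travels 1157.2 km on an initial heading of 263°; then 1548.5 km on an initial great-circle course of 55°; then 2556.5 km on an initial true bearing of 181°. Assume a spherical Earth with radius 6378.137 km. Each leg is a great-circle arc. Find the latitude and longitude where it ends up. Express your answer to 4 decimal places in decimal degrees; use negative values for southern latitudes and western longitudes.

Apply the spherical direct solution leg by leg, carrying full precision between legs.
Leg 1: from (19.5551°, 36.2077°), δ = 1157.2/6378.137 = 0.181432 rad, θ = 263° → φ = 17.9687°, λ = 25.3555°.
Leg 2: from (17.9687°, 25.3555°), δ = 1548.5/6378.137 = 0.242782 rad, θ = 55° → φ = 25.5066°, λ = 37.9584°.
Leg 3: from (25.5066°, 37.9584°), δ = 2556.5/6378.137 = 0.400822 rad, θ = 181° → φ = 2.5443°, λ = 37.5679°.

latitude 2.5443°, longitude 37.5679°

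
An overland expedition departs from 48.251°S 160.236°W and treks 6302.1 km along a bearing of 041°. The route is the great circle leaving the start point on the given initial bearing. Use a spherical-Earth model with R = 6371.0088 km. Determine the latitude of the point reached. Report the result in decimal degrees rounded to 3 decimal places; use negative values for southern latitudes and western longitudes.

latitude 0.575°

The arc subtends δ = 6302.1/6371.0088 = 0.989184 rad at the centre.
Start latitude φ₁ = -0.842139 rad; initial bearing θ = 0.715585 rad.
sin φ₂ = sin φ₁ cos δ + cos φ₁ sin δ cos θ = (-0.746069)(0.549372) + (0.665869)(0.835578)(0.754710) = 0.010040
φ₂ = asin(0.010040) = 0.010040 rad = 0.575°.
Then Δλ = atan2(0.365022, 0.556862) = 0.580230 rad, from sin θ sin δ cos φ₁ over cos δ − sin φ₁ sin φ₂.
λ₂ = -160.236° + 33.245° = -126.991°.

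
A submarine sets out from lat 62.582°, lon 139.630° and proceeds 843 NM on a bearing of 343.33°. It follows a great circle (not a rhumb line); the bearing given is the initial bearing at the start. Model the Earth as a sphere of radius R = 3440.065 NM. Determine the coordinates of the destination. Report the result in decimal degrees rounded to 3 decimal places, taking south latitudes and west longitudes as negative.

Angular distance δ = d/R = 843 / 3440.065 = 0.245054 rad.
Start latitude φ₁ = 1.092262 rad; initial bearing θ = 5.992239 rad.
Applying the spherical law of cosines for sides, sin φ₂ = sin φ₁ cos δ + cos φ₁ sin δ cos θ = 0.968172, so φ₂ = 75.506°.
Then Δλ = atan2(-0.032047, 0.110707) = -0.281773 rad, from sin θ sin δ cos φ₁ over cos δ − sin φ₁ sin φ₂.
λ₂ = 139.630° + -16.144° = 123.486°.

latitude 75.506°, longitude 123.486°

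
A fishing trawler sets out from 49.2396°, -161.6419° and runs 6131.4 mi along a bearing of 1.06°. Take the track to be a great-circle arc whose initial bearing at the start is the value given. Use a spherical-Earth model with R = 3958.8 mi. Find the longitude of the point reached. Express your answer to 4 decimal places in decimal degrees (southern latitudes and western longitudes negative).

δ = 6131.4/3958.8 = 1.548803 rad (88.7399°).
Converting: φ₁ = 0.859393 rad, θ = 0.018500 rad.
Destination latitude: φ₂ = arcsin( sin φ₁ cos δ + cos φ₁ sin δ cos θ ) = arcsin(0.669285) = 42.0119°.
For the longitude increment, Δλ = atan2( sin θ sin δ cos φ₁, cos δ − sin φ₁ sin φ₂ ) = atan2(0.012075, -0.484956) = 178.5736°.
λ₂ = -161.6419° + 178.5736° = 16.9317°.

longitude 16.9317°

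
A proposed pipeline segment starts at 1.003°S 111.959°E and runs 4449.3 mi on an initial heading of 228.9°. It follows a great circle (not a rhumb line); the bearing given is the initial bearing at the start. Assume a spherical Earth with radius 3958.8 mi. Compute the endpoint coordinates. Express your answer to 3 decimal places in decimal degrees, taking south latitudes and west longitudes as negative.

latitude -36.891°, longitude 53.782°

The arc subtends δ = 4449.3/3958.8 = 1.123901 rad at the centre.
Converting: φ₁ = -0.017506 rad, θ = 3.995059 rad.
sin φ₂ = sin φ₁ cos δ + cos φ₁ sin δ cos θ = (-0.017505)(0.432168) + (0.999847)(0.901793)(-0.657375) = -0.600291
φ₂ = asin(-0.600291) = -0.643865 rad = -36.891°.
For the longitude increment, Δλ = atan2( sin θ sin δ cos φ₁, cos δ − sin φ₁ sin φ₂ ) = atan2(-0.679454, 0.421660) = -58.177°.
λ₂ = λ₁ + Δλ = 53.782°.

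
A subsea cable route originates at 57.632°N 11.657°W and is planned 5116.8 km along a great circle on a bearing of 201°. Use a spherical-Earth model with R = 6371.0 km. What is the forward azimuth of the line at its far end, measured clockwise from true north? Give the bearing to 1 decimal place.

Angular distance δ = d/R = 5116.8 / 6371 = 0.803139 rad.
Converting: φ₁ = 1.005868 rad, θ = 3.508112 rad.
Applying the spherical law of cosines for sides, sin φ₂ = sin φ₁ cos δ + cos φ₁ sin δ cos θ = 0.226929, so φ₂ = 13.116°.
For the longitude increment, Δλ = atan2( sin θ sin δ cos φ₁, cos δ − sin φ₁ sin φ₂ ) = atan2(-0.138047, 0.502781) = -15.353°.
λ₂ = λ₁ + Δλ = -27.010°.
The forward bearing on arrival equals the back-azimuth from the destination plus 180°.
Back-azimuth from P₂ (13.1°, -27.0°) to P₁ (57.6°, -11.7°), with Δλ' = λ₁ − λ₂ = 15.4°: atan2( sin Δλ' cos φ₁ , cos φ₂ sin φ₁ − sin φ₂ cos φ₁ cos Δλ' ) = 11.4°.
Final bearing = (11.4° + 180°) mod 360° = 191.4°.

final bearing 191.4°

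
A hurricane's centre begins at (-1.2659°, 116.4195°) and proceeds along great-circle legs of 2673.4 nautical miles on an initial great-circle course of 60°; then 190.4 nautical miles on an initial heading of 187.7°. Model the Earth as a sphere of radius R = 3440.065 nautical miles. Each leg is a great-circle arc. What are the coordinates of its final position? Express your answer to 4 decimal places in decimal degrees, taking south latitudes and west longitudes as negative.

Apply the spherical direct solution leg by leg, carrying full precision between legs.
Leg 1: from (-1.2659°, 116.4195°), δ = 2673.4/3440.065 = 0.777136 rad, θ = 60° → φ = 19.5594°, λ = 156.5464°.
Leg 2: from (19.5594°, 156.5464°), δ = 190.4/3440.065 = 0.055348 rad, θ = 187.7° → φ = 16.4163°, λ = 156.1036°.

latitude 16.4163°, longitude 156.1036°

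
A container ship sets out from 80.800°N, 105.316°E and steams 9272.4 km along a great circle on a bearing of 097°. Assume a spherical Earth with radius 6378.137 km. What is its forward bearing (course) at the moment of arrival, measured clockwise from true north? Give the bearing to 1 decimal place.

δ = 9272.4/6378.137 = 1.453779 rad (83.2954°).
Converting: φ₁ = 1.410226 rad, θ = 1.692969 rad.
Applying the spherical law of cosines for sides, sin φ₂ = sin φ₁ cos δ + cos φ₁ sin δ cos θ = 0.095897, so φ₂ = 5.503°.
Δλ = atan2( sin θ sin δ cos φ₁ , cos δ − sin φ₁ sin φ₂ ) = atan2(0.157604, 0.022087) = 1.431562 rad = 82.022°.
λ₂ = 105.316° + 82.022° = 187.338°, normalized to (−180°, 180°] → -172.662°.
The forward bearing on arrival equals the back-azimuth from the destination plus 180°.
Back-azimuth from P₂ (5.5°, -172.7°) to P₁ (80.8°, 105.3°), with Δλ' = λ₁ − λ₂ = 278.0°: atan2( sin Δλ' cos φ₁ , cos φ₂ sin φ₁ − sin φ₂ cos φ₁ cos Δλ' ) = 350.8°.
Final bearing = (350.8° + 180°) mod 360° = 170.8°.

final bearing 170.8°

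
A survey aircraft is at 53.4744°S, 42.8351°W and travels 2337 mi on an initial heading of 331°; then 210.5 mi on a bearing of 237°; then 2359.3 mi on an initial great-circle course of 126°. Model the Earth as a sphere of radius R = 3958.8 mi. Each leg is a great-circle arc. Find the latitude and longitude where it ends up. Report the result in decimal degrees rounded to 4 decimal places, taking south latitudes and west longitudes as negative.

latitude -39.5107°, longitude -26.5164°

Apply the spherical direct solution leg by leg, carrying full precision between legs.
Leg 1: from (-53.4744°, -42.8351°), δ = 2337/3958.8 = 0.590330 rad, θ = 331° → φ = -22.1992°, λ = -59.7809°.
Leg 2: from (-22.1992°, -59.7809°), δ = 210.5/3958.8 = 0.053173 rad, θ = 237° → φ = -23.8344°, λ = -62.5740°.
Leg 3: from (-23.8344°, -62.5740°), δ = 2359.3/3958.8 = 0.595963 rad, θ = 126° → φ = -39.5107°, λ = -26.5164°.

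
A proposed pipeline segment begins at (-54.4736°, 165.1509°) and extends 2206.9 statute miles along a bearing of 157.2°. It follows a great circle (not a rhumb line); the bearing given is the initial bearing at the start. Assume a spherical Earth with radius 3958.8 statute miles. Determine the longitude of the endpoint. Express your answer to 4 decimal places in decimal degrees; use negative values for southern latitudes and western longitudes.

longitude -129.9842°

Angular distance δ = d/R = 2206.9 / 3958.8 = 0.557467 rad.
Start latitude φ₁ = -0.950744 rad; initial bearing θ = 2.743658 rad.
sin φ₂ = sin φ₁ cos δ + cos φ₁ sin δ cos θ = (-0.813848)(0.848598) + (0.581078)(0.529038)(-0.921863) = -0.974022
φ₂ = asin(-0.974022) = -1.342361 rad = -76.9116°.
For the longitude increment, Δλ = atan2( sin θ sin δ cos φ₁, cos δ − sin φ₁ sin φ₂ ) = atan2(0.119127, 0.055892) = 64.8649°.
λ₂ = 165.1509° + 64.8649° = 230.0158°, normalized to (−180°, 180°] → -129.9842°.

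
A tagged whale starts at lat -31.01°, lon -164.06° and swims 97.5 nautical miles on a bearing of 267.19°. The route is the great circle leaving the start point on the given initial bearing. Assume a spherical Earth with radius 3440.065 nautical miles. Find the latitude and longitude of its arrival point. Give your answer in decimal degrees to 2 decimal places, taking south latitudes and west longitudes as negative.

latitude -31.08°, longitude -165.95°

Angular distance δ = d/R = 97.5 / 3440.065 = 0.028342 rad.
Converting: φ₁ = -0.541227 rad, θ = 4.663345 rad.
Destination latitude: φ₂ = arcsin( sin φ₁ cos δ + cos φ₁ sin δ cos θ ) = arcsin(-0.516171) = -31.08°.
Then Δλ = atan2(-0.024259, 0.733673) = -0.033053 rad, from sin θ sin δ cos φ₁ over cos δ − sin φ₁ sin φ₂.
Hence λ₂ = -164.06° + -1.89° = -165.95°.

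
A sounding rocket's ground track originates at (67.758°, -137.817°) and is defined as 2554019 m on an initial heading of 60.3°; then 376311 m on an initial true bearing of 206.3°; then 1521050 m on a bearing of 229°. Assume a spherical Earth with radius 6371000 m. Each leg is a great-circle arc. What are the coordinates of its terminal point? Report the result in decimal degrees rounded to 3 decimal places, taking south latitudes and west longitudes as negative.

Apply the spherical direct solution leg by leg, carrying full precision between legs.
Leg 1: from (67.758°, -137.817°), δ = 2554019/6371000 = 0.400882 rad, θ = 60.3° → φ = 67.728°, λ = -74.391°.
Leg 2: from (67.728°, -74.391°), δ = 376311/6371000 = 0.059066 rad, θ = 206.3° → φ = 64.652°, λ = -77.894°.
Leg 3: from (64.652°, -77.894°), δ = 1521050/6371000 = 0.238746 rad, θ = 229° → φ = 54.259°, λ = -95.685°.

latitude 54.259°, longitude -95.685°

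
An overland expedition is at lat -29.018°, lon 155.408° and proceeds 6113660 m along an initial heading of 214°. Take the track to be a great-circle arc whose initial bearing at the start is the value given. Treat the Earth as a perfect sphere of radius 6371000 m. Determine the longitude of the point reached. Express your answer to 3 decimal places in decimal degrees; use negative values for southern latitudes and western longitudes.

δ = 6113660/6371000 = 0.959608 rad (54.9815°).
Start latitude φ₁ = -0.506460 rad; initial bearing θ = 3.735005 rad.
sin φ₂ = sin φ₁ cos δ + cos φ₁ sin δ cos θ = (-0.485084)(0.573841) + (0.874467)(0.818966)(-0.829038) = -0.872085
φ₂ = asin(-0.872085) = -1.059446 rad = -60.702°.
Δλ = atan2( sin θ sin δ cos φ₁ , cos δ − sin φ₁ sin φ₂ ) = atan2(-0.400471, 0.150807) = -1.210647 rad = -69.365°.
Hence λ₂ = 155.408° + -69.365° = 86.043°.

longitude 86.043°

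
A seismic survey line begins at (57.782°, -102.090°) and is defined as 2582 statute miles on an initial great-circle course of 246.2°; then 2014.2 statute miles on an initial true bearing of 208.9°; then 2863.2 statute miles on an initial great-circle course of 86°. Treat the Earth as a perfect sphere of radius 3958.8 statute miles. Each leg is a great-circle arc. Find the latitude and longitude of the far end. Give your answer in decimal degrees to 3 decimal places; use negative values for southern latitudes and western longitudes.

Apply the spherical direct solution leg by leg, carrying full precision between legs.
Leg 1: from (57.782°, -102.090°), δ = 2582/3958.8 = 0.652218 rad, θ = 246.2° → φ = 32.805°, λ = -143.444°.
Leg 2: from (32.805°, -143.444°), δ = 2014.2/3958.8 = 0.508791 rad, θ = 208.9° → φ = 6.587°, λ = -157.152°.
Leg 3: from (6.587°, -157.152°), δ = 2863.2/3958.8 = 0.723249 rad, θ = 86° → φ = 7.577°, λ = -115.391°.

latitude 7.577°, longitude -115.391°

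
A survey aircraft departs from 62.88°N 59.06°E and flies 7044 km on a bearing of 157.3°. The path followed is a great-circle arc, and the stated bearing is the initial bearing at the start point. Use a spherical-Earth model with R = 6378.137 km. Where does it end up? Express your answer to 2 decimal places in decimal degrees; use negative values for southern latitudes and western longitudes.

latitude 1.41°, longitude 79.23°

The arc subtends δ = 7044/6378.137 = 1.104398 rad at the centre.
Start latitude φ₁ = 1.097463 rad; initial bearing θ = 2.745403 rad.
Destination latitude: φ₂ = arcsin( sin φ₁ cos δ + cos φ₁ sin δ cos θ ) = arcsin(0.024605) = 1.41°.
For the longitude increment, Δλ = atan2( sin θ sin δ cos φ₁, cos δ − sin φ₁ sin φ₂ ) = atan2(0.157128, 0.427772) = 20.17°.
λ₂ = λ₁ + Δλ = 79.23°.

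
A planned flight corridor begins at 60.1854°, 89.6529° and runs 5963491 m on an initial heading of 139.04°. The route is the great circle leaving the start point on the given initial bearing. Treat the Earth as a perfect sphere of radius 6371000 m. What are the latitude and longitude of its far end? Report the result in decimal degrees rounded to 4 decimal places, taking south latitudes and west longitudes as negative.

latitude 12.2493°, longitude 122.3461°

δ = 5963491/6371000 = 0.936037 rad (53.6310°).
Converting: φ₁ = 1.050433 rad, θ = 2.426706 rad.
Destination latitude: φ₂ = arcsin( sin φ₁ cos δ + cos φ₁ sin δ cos θ ) = arcsin(0.212166) = 12.2493°.
For the longitude increment, Δλ = atan2( sin θ sin δ cos φ₁, cos δ − sin φ₁ sin φ₂ ) = atan2(0.262441, 0.408901) = 32.6932°.
λ₂ = 89.6529° + 32.6932° = 122.3461°.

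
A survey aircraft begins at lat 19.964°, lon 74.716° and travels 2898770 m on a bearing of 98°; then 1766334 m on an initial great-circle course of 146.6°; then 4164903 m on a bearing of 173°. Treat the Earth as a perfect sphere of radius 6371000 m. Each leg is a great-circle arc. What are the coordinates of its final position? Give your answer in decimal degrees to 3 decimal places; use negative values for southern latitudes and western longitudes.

latitude -36.080°, longitude 115.347°

Apply the spherical direct solution leg by leg, carrying full precision between legs.
Leg 1: from (19.964°, 74.716°), δ = 2898770/6371000 = 0.454995 rad, θ = 98° → φ = 14.431°, λ = 101.418°.
Leg 2: from (14.431°, 101.418°), δ = 1766334/6371000 = 0.277246 rad, θ = 146.6° → φ = 1.054°, λ = 110.086°.
Leg 3: from (1.054°, 110.086°), δ = 4164903/6371000 = 0.653728 rad, θ = 173° → φ = -36.080°, λ = 115.347°.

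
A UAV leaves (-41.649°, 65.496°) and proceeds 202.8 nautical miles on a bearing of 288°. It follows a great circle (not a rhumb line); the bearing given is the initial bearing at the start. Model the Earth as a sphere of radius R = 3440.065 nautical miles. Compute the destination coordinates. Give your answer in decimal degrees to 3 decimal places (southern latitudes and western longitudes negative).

The arc subtends δ = 202.8/3440.065 = 0.058952 rad at the centre.
Start latitude φ₁ = -0.726912 rad; initial bearing θ = 5.026548 rad.
sin φ₂ = sin φ₁ cos δ + cos φ₁ sin δ cos θ = (-0.664565)(0.998263) + (0.747230)(0.058918)(0.309017) = -0.649806
φ₂ = asin(-0.649806) = -0.707330 rad = -40.527°.
Δλ = atan2( sin θ sin δ cos φ₁ , cos δ − sin φ₁ sin φ₂ ) = atan2(-0.041871, 0.566424) = -0.073787 rad = -4.228°.
λ₂ = 65.496° + -4.228° = 61.268°.

latitude -40.527°, longitude 61.268°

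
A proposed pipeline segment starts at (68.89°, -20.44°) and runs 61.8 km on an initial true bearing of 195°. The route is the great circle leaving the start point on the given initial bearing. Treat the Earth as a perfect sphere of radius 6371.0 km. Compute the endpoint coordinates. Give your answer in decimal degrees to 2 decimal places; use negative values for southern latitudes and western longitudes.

latitude 68.35°, longitude -20.83°

The arc subtends δ = 61.8/6371 = 0.009700 rad at the centre.
With φ₁ = 68.89° = 1.202357 rad and θ = 195° = 3.403392 rad:
Applying the spherical law of cosines for sides, sin φ₂ = sin φ₁ cos δ + cos φ₁ sin δ cos θ = 0.929472, so φ₂ = 68.35°.
Δλ = atan2( sin θ sin δ cos φ₁ , cos δ − sin φ₁ sin φ₂ ) = atan2(-0.000904, 0.132857) = -0.006806 rad = -0.39°.
λ₂ = λ₁ + Δλ = -20.83°.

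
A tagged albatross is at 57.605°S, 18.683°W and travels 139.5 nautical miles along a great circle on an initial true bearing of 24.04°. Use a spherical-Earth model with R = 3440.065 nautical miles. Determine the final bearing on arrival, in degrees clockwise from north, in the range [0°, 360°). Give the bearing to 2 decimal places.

final bearing 22.65°

The arc subtends δ = 139.5/3440.065 = 0.040552 rad at the centre.
Start latitude φ₁ = -1.005397 rad; initial bearing θ = 0.419577 rad.
Destination latitude: φ₂ = arcsin( sin φ₁ cos δ + cos φ₁ sin δ cos θ ) = arcsin(-0.823845) = -55.472°.
Δλ = atan2( sin θ sin δ cos φ₁ , cos δ − sin φ₁ sin φ₂ ) = atan2(0.008848, 0.303544) = 0.029141 rad = 1.670°.
λ₂ = λ₁ + Δλ = -17.013°.
The forward bearing on arrival equals the back-azimuth from the destination plus 180°.
Back-azimuth from P₂ (-55.47°, -17.01°) to P₁ (-57.60°, -18.68°), with Δλ' = λ₁ − λ₂ = -1.67°: atan2( sin Δλ' cos φ₁ , cos φ₂ sin φ₁ − sin φ₂ cos φ₁ cos Δλ' ) = 202.65°.
Final bearing = (202.65° + 180°) mod 360° = 22.65°.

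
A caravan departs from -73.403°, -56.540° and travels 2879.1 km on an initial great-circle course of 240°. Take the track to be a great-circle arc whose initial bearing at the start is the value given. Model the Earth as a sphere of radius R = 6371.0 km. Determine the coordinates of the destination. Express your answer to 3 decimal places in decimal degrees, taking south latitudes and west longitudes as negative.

latitude -67.593°, longitude -139.348°

Angular distance δ = d/R = 2879.1 / 6371 = 0.451907 rad.
Converting: φ₁ = -1.281124 rad, θ = 4.188790 rad.
Destination latitude: φ₂ = arcsin( sin φ₁ cos δ + cos φ₁ sin δ cos θ ) = arcsin(-0.924502) = -67.593°.
Then Δλ = atan2(-0.108022, 0.013631) = -1.445275 rad, from sin θ sin δ cos φ₁ over cos δ − sin φ₁ sin φ₂.
λ₂ = λ₁ + Δλ = -139.348°.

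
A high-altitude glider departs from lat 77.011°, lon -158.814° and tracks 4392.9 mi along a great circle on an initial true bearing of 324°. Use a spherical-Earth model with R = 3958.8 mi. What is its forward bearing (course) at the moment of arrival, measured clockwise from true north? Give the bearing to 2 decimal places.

final bearing 189.47°

Angular distance δ = d/R = 4392.9 / 3958.8 = 1.109654 rad.
Start latitude φ₁ = 1.344096 rad; initial bearing θ = 5.654867 rad.
sin φ₂ = sin φ₁ cos δ + cos φ₁ sin δ cos θ = (0.974413)(0.444971) + (0.224764)(0.895545)(0.809017) = 0.596430
φ₂ = asin(0.596430) = 0.639046 rad = 36.615°.
Δλ = atan2( sin θ sin δ cos φ₁ , cos δ − sin φ₁ sin φ₂ ) = atan2(-0.118313, -0.136198) = -2.426351 rad = -139.020°.
λ₂ = -158.814° + -139.020° = -297.834°, normalized to (−180°, 180°] → 62.166°.
The forward bearing on arrival equals the back-azimuth from the destination plus 180°.
Back-azimuth from P₂ (36.61°, 62.17°) to P₁ (77.01°, -158.81°), with Δλ' = λ₁ − λ₂ = -220.98°: atan2( sin Δλ' cos φ₁ , cos φ₂ sin φ₁ − sin φ₂ cos φ₁ cos Δλ' ) = 9.47°.
Final bearing = (9.47° + 180°) mod 360° = 189.47°.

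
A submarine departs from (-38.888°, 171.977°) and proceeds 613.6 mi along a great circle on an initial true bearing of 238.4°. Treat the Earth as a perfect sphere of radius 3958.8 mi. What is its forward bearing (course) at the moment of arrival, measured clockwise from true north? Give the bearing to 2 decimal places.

Angular distance δ = d/R = 613.6 / 3958.8 = 0.154996 rad.
With φ₁ = -38.888° = -0.678724 rad and θ = 238.4° = 4.160865 rad:
Destination latitude: φ₂ = arcsin( sin φ₁ cos δ + cos φ₁ sin δ cos θ ) = arcsin(-0.683238) = -43.097°.
Then Δλ = atan2(-0.102346, 0.559075) = -0.181058 rad, from sin θ sin δ cos φ₁ over cos δ − sin φ₁ sin φ₂.
λ₂ = λ₁ + Δλ = 161.603°.
The forward bearing on arrival equals the back-azimuth from the destination plus 180°.
Back-azimuth from P₂ (-43.10°, 161.60°) to P₁ (-38.89°, 171.98°), with Δλ' = λ₁ − λ₂ = 10.37°: atan2( sin Δλ' cos φ₁ , cos φ₂ sin φ₁ − sin φ₂ cos φ₁ cos Δλ' ) = 65.22°.
Final bearing = (65.22° + 180°) mod 360° = 245.22°.

final bearing 245.22°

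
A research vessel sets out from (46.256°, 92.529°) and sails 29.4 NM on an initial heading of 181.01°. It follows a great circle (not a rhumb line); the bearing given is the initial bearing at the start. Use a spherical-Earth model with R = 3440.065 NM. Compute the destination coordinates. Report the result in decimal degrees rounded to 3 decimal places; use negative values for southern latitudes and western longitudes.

Central angle δ = d/R = 0.008546 rad.
With φ₁ = 46.256° = 0.807319 rad and θ = 181.01° = 3.159220 rad:
Destination latitude: φ₂ = arcsin( sin φ₁ cos δ + cos φ₁ sin δ cos θ ) = arcsin(0.716502) = 45.766°.
Δλ = atan2( sin θ sin δ cos φ₁ , cos δ − sin φ₁ sin φ₂ ) = atan2(-0.000104, 0.482337) = -0.000216 rad = -0.012°.
λ₂ = λ₁ + Δλ = 92.517°.

latitude 45.766°, longitude 92.517°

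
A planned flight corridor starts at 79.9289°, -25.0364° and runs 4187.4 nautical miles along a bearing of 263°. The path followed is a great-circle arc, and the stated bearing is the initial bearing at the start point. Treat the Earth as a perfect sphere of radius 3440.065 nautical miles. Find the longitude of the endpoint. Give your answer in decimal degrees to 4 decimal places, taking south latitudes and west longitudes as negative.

longitude -104.5045°

δ = 4187.4/3440.065 = 1.217244 rad (69.7430°).
Start latitude φ₁ = 1.395022 rad; initial bearing θ = 4.590216 rad.
Applying the spherical law of cosines for sides, sin φ₂ = sin φ₁ cos δ + cos φ₁ sin δ cos θ = 0.320904, so φ₂ = 18.7176°.
For the longitude increment, Δλ = atan2( sin θ sin δ cos φ₁, cos δ − sin φ₁ sin φ₂ ) = atan2(-0.162831, 0.030273) = -79.4681°.
Hence λ₂ = -25.0364° + -79.4681° = -104.5045°.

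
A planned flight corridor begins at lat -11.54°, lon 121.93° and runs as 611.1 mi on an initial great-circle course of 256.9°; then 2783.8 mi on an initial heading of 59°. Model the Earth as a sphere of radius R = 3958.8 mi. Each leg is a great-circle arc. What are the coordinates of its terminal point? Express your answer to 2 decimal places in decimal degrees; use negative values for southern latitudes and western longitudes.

Apply the spherical direct solution leg by leg, carrying full precision between legs.
Leg 1: from (-11.54°, 121.93°), δ = 611.1/3958.8 = 0.154365 rad, θ = 256.9° → φ = -13.40°, λ = 113.07°.
Leg 2: from (-13.40°, 113.07°), δ = 2783.8/3958.8 = 0.703193 rad, θ = 59° → φ = 8.46°, λ = 147.16°.

latitude 8.46°, longitude 147.16°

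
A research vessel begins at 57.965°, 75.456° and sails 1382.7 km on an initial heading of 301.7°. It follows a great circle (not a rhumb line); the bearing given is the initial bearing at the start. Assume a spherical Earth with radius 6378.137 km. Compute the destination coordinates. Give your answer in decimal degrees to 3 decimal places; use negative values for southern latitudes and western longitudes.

δ = 1382.7/6378.137 = 0.216787 rad (12.4210°).
With φ₁ = 57.965° = 1.011680 rad and θ = 301.7° = 5.265658 rad:
Applying the spherical law of cosines for sides, sin φ₂ = sin φ₁ cos δ + cos φ₁ sin δ cos θ = 0.887835, so φ₂ = 62.602°.
Then Δλ = atan2(-0.097072, 0.223954) = -0.409002 rad, from sin θ sin δ cos φ₁ over cos δ − sin φ₁ sin φ₂.
λ₂ = λ₁ + Δλ = 52.022°.

latitude 62.602°, longitude 52.022°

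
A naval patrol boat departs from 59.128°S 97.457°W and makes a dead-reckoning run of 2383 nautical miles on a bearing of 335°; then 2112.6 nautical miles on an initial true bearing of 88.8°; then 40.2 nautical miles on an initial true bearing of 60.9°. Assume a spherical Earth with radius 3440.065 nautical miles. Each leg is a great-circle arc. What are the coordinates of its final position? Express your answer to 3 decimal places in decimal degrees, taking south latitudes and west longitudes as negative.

Apply the spherical direct solution leg by leg, carrying full precision between legs.
Leg 1: from (-59.128°, -97.457°), δ = 2383/3440.065 = 0.692719 rad, θ = 335° → φ = -21.315°, λ = -114.298°.
Leg 2: from (-21.315°, -114.298°), δ = 2112.6/3440.065 = 0.614116 rad, θ = 88.8° → φ = -16.609°, λ = -77.343°.
Leg 3: from (-16.609°, -77.343°), δ = 40.2/3440.065 = 0.011686 rad, θ = 60.9° → φ = -16.282°, λ = -76.733°.

latitude -16.282°, longitude -76.733°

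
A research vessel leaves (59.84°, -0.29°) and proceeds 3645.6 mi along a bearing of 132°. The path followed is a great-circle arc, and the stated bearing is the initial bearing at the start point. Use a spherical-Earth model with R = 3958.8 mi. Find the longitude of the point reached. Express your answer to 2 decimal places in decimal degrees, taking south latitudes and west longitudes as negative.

longitude 37.44°

Central angle δ = d/R = 0.920885 rad.
Start latitude φ₁ = 1.044405 rad; initial bearing θ = 2.303835 rad.
Destination latitude: φ₂ = arcsin( sin φ₁ cos δ + cos φ₁ sin δ cos θ ) = arcsin(0.255551) = 14.81°.
For the longitude increment, Δλ = atan2( sin θ sin δ cos φ₁, cos δ − sin φ₁ sin φ₂ ) = atan2(0.297252, 0.384159) = 37.73°.
λ₂ = λ₁ + Δλ = 37.44°.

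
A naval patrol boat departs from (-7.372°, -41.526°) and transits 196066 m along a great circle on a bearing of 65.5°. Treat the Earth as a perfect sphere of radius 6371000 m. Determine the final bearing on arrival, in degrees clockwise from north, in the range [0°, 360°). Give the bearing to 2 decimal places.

Central angle δ = d/R = 0.030775 rad.
With φ₁ = -7.372° = -0.128666 rad and θ = 65.5° = 1.143191 rad:
Destination latitude: φ₂ = arcsin( sin φ₁ cos δ + cos φ₁ sin δ cos θ ) = arcsin(-0.115596) = -6.638°.
Then Δλ = atan2(0.027768, 0.984694) = 0.028192 rad, from sin θ sin δ cos φ₁ over cos δ − sin φ₁ sin φ₂.
λ₂ = λ₁ + Δλ = -39.911°.
The forward bearing on arrival equals the back-azimuth from the destination plus 180°.
Back-azimuth from P₂ (-6.64°, -39.91°) to P₁ (-7.37°, -41.53°), with Δλ' = λ₁ − λ₂ = -1.62°: atan2( sin Δλ' cos φ₁ , cos φ₂ sin φ₁ − sin φ₂ cos φ₁ cos Δλ' ) = 245.30°.
Final bearing = (245.30° + 180°) mod 360° = 65.30°.

final bearing 65.30°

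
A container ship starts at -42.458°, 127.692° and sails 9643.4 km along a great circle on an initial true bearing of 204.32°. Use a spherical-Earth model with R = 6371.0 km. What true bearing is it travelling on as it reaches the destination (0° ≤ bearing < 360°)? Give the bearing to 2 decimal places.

Angular distance δ = d/R = 9643.4 / 6371 = 1.513640 rad.
Start latitude φ₁ = -0.741032 rad; initial bearing θ = 3.566057 rad.
sin φ₂ = sin φ₁ cos δ + cos φ₁ sin δ cos θ = (-0.675050)(0.057125) + (0.737772)(0.998367)(-0.911260) = -0.709767
φ₂ = asin(-0.709767) = -0.789167 rad = -45.216°.
Δλ = atan2( sin θ sin δ cos φ₁ , cos δ − sin φ₁ sin φ₂ ) = atan2(-0.303342, -0.422002) = -2.518349 rad = -144.291°.
Hence λ₂ = 127.692° + -144.291° = -16.599°.
The forward bearing on arrival equals the back-azimuth from the destination plus 180°.
Back-azimuth from P₂ (-45.22°, -16.60°) to P₁ (-42.46°, 127.69°), with Δλ' = λ₁ − λ₂ = 144.29°: atan2( sin Δλ' cos φ₁ , cos φ₂ sin φ₁ − sin φ₂ cos φ₁ cos Δλ' ) = 154.45°.
Final bearing = (154.45° + 180°) mod 360° = 334.45°.

final bearing 334.45°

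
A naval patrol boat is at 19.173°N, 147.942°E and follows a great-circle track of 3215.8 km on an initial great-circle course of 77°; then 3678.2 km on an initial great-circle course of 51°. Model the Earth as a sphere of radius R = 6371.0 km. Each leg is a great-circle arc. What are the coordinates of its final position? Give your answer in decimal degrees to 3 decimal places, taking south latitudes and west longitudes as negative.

latitude 40.032°, longitude -147.637°

Apply the spherical direct solution leg by leg, carrying full precision between legs.
Leg 1: from (19.173°, 147.942°), δ = 3215.8/6371 = 0.504756 rad, θ = 77° → φ = 22.968°, λ = 178.724°.
Leg 2: from (22.968°, 178.724°), δ = 3678.2/6371 = 0.577335 rad, θ = 51° → φ = 40.032°, λ = -147.637°.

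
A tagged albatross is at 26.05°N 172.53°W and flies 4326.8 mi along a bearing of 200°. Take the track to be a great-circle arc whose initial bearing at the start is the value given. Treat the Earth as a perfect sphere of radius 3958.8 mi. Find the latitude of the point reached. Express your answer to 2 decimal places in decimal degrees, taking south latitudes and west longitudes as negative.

latitude -33.21°

Angular distance δ = d/R = 4326.8 / 3958.8 = 1.092957 rad.
With φ₁ = 26.05° = 0.454658 rad and θ = 200° = 3.490659 rad:
sin φ₂ = sin φ₁ cos δ + cos φ₁ sin δ cos θ = (0.439155)(0.459861) + (0.898411)(0.887991)(-0.939693) = -0.547718
φ₂ = asin(-0.547718) = -0.579635 rad = -33.21°.
For the longitude increment, Δλ = atan2( sin θ sin δ cos φ₁, cos δ − sin φ₁ sin φ₂ ) = atan2(-0.272857, 0.700395) = -21.28°.
λ₂ = -172.53° + -21.28° = -193.81°, normalized to (−180°, 180°] → 166.19°.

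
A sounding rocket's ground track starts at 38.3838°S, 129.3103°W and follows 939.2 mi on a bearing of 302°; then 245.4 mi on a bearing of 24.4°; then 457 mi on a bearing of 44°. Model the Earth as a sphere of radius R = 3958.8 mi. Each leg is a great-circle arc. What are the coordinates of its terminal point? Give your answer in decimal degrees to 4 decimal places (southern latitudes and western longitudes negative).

latitude -22.3032°, longitude -136.0606°

Apply the spherical direct solution leg by leg, carrying full precision between legs.
Leg 1: from (-38.3838°, -129.3103°), δ = 939.2/3958.8 = 0.237244 rad, θ = 302° → φ = -30.3916°, λ = -142.6700°.
Leg 2: from (-30.3916°, -142.6700°), δ = 245.4/3958.8 = 0.061988 rad, θ = 24.4° → φ = -27.1468°, λ = -141.0219°.
Leg 3: from (-27.1468°, -141.0219°), δ = 457/3958.8 = 0.115439 rad, θ = 44° → φ = -22.3032°, λ = -136.0606°.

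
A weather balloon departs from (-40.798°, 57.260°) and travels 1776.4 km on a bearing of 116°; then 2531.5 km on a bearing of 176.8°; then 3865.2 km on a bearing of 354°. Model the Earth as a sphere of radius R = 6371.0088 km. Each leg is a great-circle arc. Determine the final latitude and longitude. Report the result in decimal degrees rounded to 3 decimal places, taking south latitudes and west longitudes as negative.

latitude -34.031°, longitude 77.414°

Apply the spherical direct solution leg by leg, carrying full precision between legs.
Leg 1: from (-40.798°, 57.260°), δ = 1776.4/6371.0088 = 0.278826 rad, θ = 116° → φ = -46.013°, λ = 78.126°.
Leg 2: from (-46.013°, 78.126°), δ = 2531.5/6371.0088 = 0.397347 rad, θ = 176.8° → φ = -68.713°, λ = 81.537°.
Leg 3: from (-68.713°, 81.537°), δ = 3865.2/6371.0088 = 0.606686 rad, θ = 354° → φ = -34.031°, λ = 77.414°.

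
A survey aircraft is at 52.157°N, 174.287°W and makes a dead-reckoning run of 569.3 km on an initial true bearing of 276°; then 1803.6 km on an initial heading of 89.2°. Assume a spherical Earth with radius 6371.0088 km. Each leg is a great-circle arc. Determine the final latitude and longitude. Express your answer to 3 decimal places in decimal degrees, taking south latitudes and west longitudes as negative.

latitude 49.739°, longitude -157.045°

Apply the spherical direct solution leg by leg, carrying full precision between legs.
Leg 1: from (52.157°, -174.287°), δ = 569.3/6371.0088 = 0.089358 rad, θ = 276° → φ = 52.398°, λ = 177.350°.
Leg 2: from (52.398°, 177.350°), δ = 1803.6/6371.0088 = 0.283095 rad, θ = 89.2° → φ = 49.739°, λ = -157.045°.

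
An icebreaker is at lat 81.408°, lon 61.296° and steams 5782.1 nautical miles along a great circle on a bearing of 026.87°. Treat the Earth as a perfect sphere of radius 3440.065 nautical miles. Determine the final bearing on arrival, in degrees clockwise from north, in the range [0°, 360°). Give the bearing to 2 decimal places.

δ = 5782.1/3440.065 = 1.680811 rad (96.3034°).
Start latitude φ₁ = 1.420838 rad; initial bearing θ = 0.468970 rad.
Destination latitude: φ₂ = arcsin( sin φ₁ cos δ + cos φ₁ sin δ cos θ ) = arcsin(0.023901) = 1.370°.
Then Δλ = atan2(0.067115, -0.133426) = 2.675540 rad, from sin θ sin δ cos φ₁ over cos δ − sin φ₁ sin φ₂.
λ₂ = 61.296° + 153.297° = 214.593°, normalized to (−180°, 180°] → -145.407°.
The forward bearing on arrival equals the back-azimuth from the destination plus 180°.
Back-azimuth from P₂ (1.37°, -145.41°) to P₁ (81.41°, 61.30°), with Δλ' = λ₁ − λ₂ = 206.70°: atan2( sin Δλ' cos φ₁ , cos φ₂ sin φ₁ − sin φ₂ cos φ₁ cos Δλ' ) = 356.13°.
Final bearing = (356.13° + 180°) mod 360° = 176.13°.

final bearing 176.13°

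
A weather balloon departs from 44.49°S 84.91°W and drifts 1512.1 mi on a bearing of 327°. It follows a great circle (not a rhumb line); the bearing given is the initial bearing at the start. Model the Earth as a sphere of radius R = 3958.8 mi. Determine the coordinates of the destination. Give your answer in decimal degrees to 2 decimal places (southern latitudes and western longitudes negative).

Central angle δ = d/R = 0.381959 rad.
With φ₁ = -44.49° = -0.776497 rad and θ = 327° = 5.707227 rad:
Destination latitude: φ₂ = arcsin( sin φ₁ cos δ + cos φ₁ sin δ cos θ ) = arcsin(-0.427279) = -25.30°.
Δλ = atan2( sin θ sin δ cos φ₁ , cos δ − sin φ₁ sin φ₂ ) = atan2(-0.144821, 0.628505) = -0.226468 rad = -12.98°.
λ₂ = λ₁ + Δλ = -97.89°.

latitude -25.30°, longitude -97.89°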